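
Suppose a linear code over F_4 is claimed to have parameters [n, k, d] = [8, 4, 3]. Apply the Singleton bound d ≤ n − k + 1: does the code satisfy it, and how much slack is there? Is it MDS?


Singleton RHS = n − k + 1 = 5, slack = 2, bound satisfied, not MDS.

Singleton bound: d ≤ n − k + 1.
Here n = 8, k = 4, so n − k + 1 = 5.
Given d = 3, check d ≤ 5: YES.
Slack = (n − k + 1) − d = 2.
The code is NOT MDS (slack = 2 > 0).
Description: the claimed parameters are [8, 4, 3]_4; such a code would be non-MDS.


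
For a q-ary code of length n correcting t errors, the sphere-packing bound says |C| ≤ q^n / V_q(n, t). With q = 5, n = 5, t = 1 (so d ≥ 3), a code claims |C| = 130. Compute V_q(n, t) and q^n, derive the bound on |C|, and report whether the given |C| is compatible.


V_q(n, t) = 21, q^n = 3125, Hamming bound = 148, |C| = 130 ≤ bound (satisfied).

Step 1: Compute V_q(n, t) = Σ_{j=0}^1 C(n, j) (q−1)^j.
  j = 0: C(5,0)·(4)^0 = 1·1 = 1.
  j = 1: C(5,1)·(4)^1 = 5·4 = 20.
  V_q(n, t) = 1 + 20 = 21.
Step 2: q^n = 5^5 = 3125.
Step 3: Hamming bound ⌊q^n / V_q(n,t)⌋ = ⌊3125/21⌋ = 148.
Step 4: Compare |C| = 130 to 148: satisfied.
The claimed |C| lies below the Hamming bound.


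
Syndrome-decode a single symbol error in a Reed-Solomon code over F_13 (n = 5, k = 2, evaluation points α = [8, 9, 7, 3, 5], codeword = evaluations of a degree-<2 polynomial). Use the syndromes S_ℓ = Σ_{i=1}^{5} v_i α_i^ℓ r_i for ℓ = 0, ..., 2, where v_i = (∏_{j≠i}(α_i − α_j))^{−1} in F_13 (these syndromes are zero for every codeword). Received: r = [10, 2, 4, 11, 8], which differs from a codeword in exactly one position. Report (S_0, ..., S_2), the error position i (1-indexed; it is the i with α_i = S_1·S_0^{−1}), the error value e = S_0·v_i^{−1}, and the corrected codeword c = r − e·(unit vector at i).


S = (4, 2, 1), error at position 3, error magnitude e = 12, c = [10, 2, 5, 11, 8].

Step 1: column multipliers v_i = (∏_{j≠i}(α_i − α_j))^{−1} mod 13.
  i = 1 (α = 8): (8−9)(8−7)(8−3)(8−5) = (−1)·1·5·3 = −15 ≡ 11, so v_1 = 11^{−1} = 6 (mod 13).
  i = 2 (α = 9): (9−8)(9−7)(9−3)(9−5) = 1·2·6·4 = 48 ≡ 9, so v_2 = 9^{−1} = 3 (mod 13).
  i = 3 (α = 7): (7−8)(7−9)(7−3)(7−5) = (−1)·(−2)·4·2 = 16 ≡ 3, so v_3 = 3^{−1} = 9 (mod 13).
  i = 4 (α = 3): (3−8)(3−9)(3−7)(3−5) = (−5)·(−6)·(−4)·(−2) = 240 ≡ 6, so v_4 = 6^{−1} = 11 (mod 13).
  i = 5 (α = 5): (5−8)(5−9)(5−7)(5−3) = (−3)·(−4)·(−2)·2 = −48 ≡ 4, so v_5 = 4^{−1} = 10 (mod 13).
  v = [6, 3, 9, 11, 10].
Step 2: syndromes of r = [10, 2, 4, 11, 8] (all sums mod 13).
  S_0 = Σ v_i r_i = 6·10 + 3·2 + 9·4 + 11·11 + 10·8 = 303 ≡ 4.
  S_1 = Σ v_i α_i r_i = 6·8·10 + 3·9·2 + 9·7·4 + 11·3·11 + 10·5·8 = 1549 ≡ 2.
  α_i^2 mod 13 = [12, 3, 10, 9, 12].
  S_2 = Σ v_i α_i^2 r_i = 6·12·10 + 3·3·2 + 9·10·4 + 11·9·11 + 10·12·8 = 3147 ≡ 1.
  S = (4, 2, 1) ≠ 0, so r is not a codeword (an error is present).
Step 3: locate the error. For a single error e at position i, S_ℓ = v_i·e·α_i^ℓ, so α_err = S_1/S_0.
  S_0^{−1} = 4^{−1} = 10 (mod 13), so α_err = 2·10 = 20 ≡ 7 = α_3. Error position i = 3.
  Consistency check: S_2/S_1 = 1·7 = 7 ≡ 7 = α_err ✓ (single-error assumption holds).
Step 4: error magnitude e = S_0/v_3 = S_0·∏_{j≠3}(α_3 − α_j) = 4·3 = 12 ≡ 12 (mod 13).
Step 5: correct position 3: c_3 = r_3 − e = 4 − 12 ≡ 5 (mod 13). Hence c = [10, 2, 5, 11, 8].
  Check: interpolating c through the α_i gives m(x) = 9 + 5·x (degree < 2) with m(α_i) = c_i for every i, so c is indeed a codeword.


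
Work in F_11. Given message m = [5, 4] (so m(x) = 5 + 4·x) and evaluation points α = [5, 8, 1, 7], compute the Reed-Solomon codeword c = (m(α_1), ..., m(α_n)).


c = [3, 4, 9, 0]

Message polynomial: m(x) = 5 + 4·x (mod 11).
For each evaluation point α_i, compute m(α_i) mod 11:
  α_1 = 5: Horner steps 4 → 3, so m(5) = 3.
  α_2 = 8: Horner steps 4 → 4, so m(8) = 4.
  α_3 = 1: Horner steps 4 → 9, so m(1) = 9.
  α_4 = 7: Horner steps 4 → 0, so m(7) = 0.
Codeword c = [3, 4, 9, 0] ∈ F_11^4.


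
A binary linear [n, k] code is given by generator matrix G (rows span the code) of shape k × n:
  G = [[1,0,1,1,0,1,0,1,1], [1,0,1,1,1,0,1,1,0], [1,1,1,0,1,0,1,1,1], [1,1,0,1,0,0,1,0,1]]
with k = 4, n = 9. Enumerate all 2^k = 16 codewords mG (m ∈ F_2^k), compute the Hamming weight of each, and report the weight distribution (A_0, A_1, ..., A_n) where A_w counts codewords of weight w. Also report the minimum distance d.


Weight distribution: A_0 = 1, A_2 = 1, A_3 = 1, A_4 = 3, A_5 = 6, A_6 = 3, A_7 = 1. Minimum distance d = 2.

Enumerate all 2^4 = 16 messages m ∈ F_2^4.
For each, compute codeword c = mG in F_2^9, then tally its weight.
  m = 0000 → c = 000000000, weight = 0.
  m = 1000 → c = 101101011, weight = 6.
  m = 0100 → c = 101110110, weight = 6.
  m = 1100 → c = 000011101, weight = 4.
  m = 0010 → c = 111010111, weight = 7.
  m = 1010 → c = 010111100, weight = 5.
  m = 0110 → c = 010100001, weight = 3.
  m = 1110 → c = 111001010, weight = 5.
  m = 0001 → c = 110100101, weight = 5.
  m = 1001 → c = 011001110, weight = 5.
  m = 0101 → c = 011010011, weight = 5.
  m = 1101 → c = 110111000, weight = 5.
  m = 0011 → c = 001110010, weight = 4.
  m = 1011 → c = 100011001, weight = 4.
  m = 0111 → c = 100000100, weight = 2.
  m = 1111 → c = 001101111, weight = 6.
Tally weights:
  weight 0: 1 codewords.
  weight 2: 1 codewords.
  weight 3: 1 codewords.
  weight 4: 3 codewords.
  weight 5: 6 codewords.
  weight 6: 3 codewords.
  weight 7: 1 codewords.
Minimum distance d = smallest w > 0 with A_w > 0 = 2.
Sanity: Σ A_w = 16 = 2^4 = 16 ✓.


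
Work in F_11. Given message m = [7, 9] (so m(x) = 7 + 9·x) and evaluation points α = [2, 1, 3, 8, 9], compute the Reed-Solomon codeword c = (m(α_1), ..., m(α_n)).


c = [3, 5, 1, 2, 0]

Message polynomial: m(x) = 7 + 9·x (mod 11).
For each evaluation point α_i, compute m(α_i) mod 11:
  α_1 = 2: Horner steps 9 → 3, so m(2) = 3.
  α_2 = 1: Horner steps 9 → 5, so m(1) = 5.
  α_3 = 3: Horner steps 9 → 1, so m(3) = 1.
  α_4 = 8: Horner steps 9 → 2, so m(8) = 2.
  α_5 = 9: Horner steps 9 → 0, so m(9) = 0.
Codeword c = [3, 5, 1, 2, 0] ∈ F_11^5.


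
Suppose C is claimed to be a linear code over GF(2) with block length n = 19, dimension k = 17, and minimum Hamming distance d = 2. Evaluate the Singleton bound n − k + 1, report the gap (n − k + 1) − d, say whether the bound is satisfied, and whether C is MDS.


Singleton RHS = n − k + 1 = 3, slack = 1, bound satisfied, not MDS.

Singleton bound: d ≤ n − k + 1.
Here n = 19, k = 17, so n − k + 1 = 3.
Given d = 2, check d ≤ 3: YES.
Slack = (n − k + 1) − d = 1.
The code is NOT MDS (slack = 1 > 0).
Description: the claimed parameters are [19, 17, 2]_2; such a code would be non-MDS.


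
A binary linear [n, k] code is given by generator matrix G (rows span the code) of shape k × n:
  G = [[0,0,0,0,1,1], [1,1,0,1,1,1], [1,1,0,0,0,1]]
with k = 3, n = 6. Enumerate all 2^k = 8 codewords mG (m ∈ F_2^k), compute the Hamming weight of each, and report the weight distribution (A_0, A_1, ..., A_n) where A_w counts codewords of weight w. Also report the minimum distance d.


Weight distribution: A_0 = 1, A_2 = 3, A_3 = 3, A_5 = 1. Minimum distance d = 2.

Enumerate all 2^3 = 8 messages m ∈ F_2^3.
For each, compute codeword c = mG in F_2^6, then tally its weight.
  m = 000 → c = 000000, weight = 0.
  m = 100 → c = 000011, weight = 2.
  m = 010 → c = 110111, weight = 5.
  m = 110 → c = 110100, weight = 3.
  m = 001 → c = 110001, weight = 3.
  m = 101 → c = 110010, weight = 3.
  m = 011 → c = 000110, weight = 2.
  m = 111 → c = 000101, weight = 2.
Tally weights:
  weight 0: 1 codewords.
  weight 2: 3 codewords.
  weight 3: 3 codewords.
  weight 5: 1 codewords.
Minimum distance d = smallest w > 0 with A_w > 0 = 2.
Sanity: Σ A_w = 8 = 2^3 = 8 ✓.


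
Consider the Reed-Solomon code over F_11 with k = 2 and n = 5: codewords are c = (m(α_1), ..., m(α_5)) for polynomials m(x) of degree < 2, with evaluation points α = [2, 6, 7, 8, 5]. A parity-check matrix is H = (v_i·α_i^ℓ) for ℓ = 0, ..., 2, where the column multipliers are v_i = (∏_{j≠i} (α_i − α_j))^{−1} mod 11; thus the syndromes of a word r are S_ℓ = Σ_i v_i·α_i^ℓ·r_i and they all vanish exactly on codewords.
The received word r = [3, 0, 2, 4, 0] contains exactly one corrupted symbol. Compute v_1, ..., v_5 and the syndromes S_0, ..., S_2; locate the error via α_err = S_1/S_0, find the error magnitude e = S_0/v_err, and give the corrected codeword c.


S = (6, 8, 7), error at position 5, error magnitude e = 2, c = [3, 0, 2, 4, 9].

Step 1: column multipliers v_i = (∏_{j≠i}(α_i − α_j))^{−1} mod 11.
  i = 1 (α = 2): (2−6)(2−7)(2−8)(2−5) = (−4)·(−5)·(−6)·(−3) = 360 ≡ 8, so v_1 = 8^{−1} = 7 (mod 11).
  i = 2 (α = 6): (6−2)(6−7)(6−8)(6−5) = 4·(−1)·(−2)·1 = 8 ≡ 8, so v_2 = 8^{−1} = 7 (mod 11).
  i = 3 (α = 7): (7−2)(7−6)(7−8)(7−5) = 5·1·(−1)·2 = −10 ≡ 1, so v_3 = 1^{−1} = 1 (mod 11).
  i = 4 (α = 8): (8−2)(8−6)(8−7)(8−5) = 6·2·1·3 = 36 ≡ 3, so v_4 = 3^{−1} = 4 (mod 11).
  i = 5 (α = 5): (5−2)(5−6)(5−7)(5−8) = 3·(−1)·(−2)·(−3) = −18 ≡ 4, so v_5 = 4^{−1} = 3 (mod 11).
  v = [7, 7, 1, 4, 3].
Step 2: syndromes of r = [3, 0, 2, 4, 0] (all sums mod 11).
  S_0 = Σ v_i r_i = 7·3 + 7·0 + 1·2 + 4·4 + 3·0 = 39 ≡ 6.
  S_1 = Σ v_i α_i r_i = 7·2·3 + 7·6·0 + 1·7·2 + 4·8·4 + 3·5·0 = 184 ≡ 8.
  α_i^2 mod 11 = [4, 3, 5, 9, 3].
  S_2 = Σ v_i α_i^2 r_i = 7·4·3 + 7·3·0 + 1·5·2 + 4·9·4 + 3·3·0 = 238 ≡ 7.
  S = (6, 8, 7) ≠ 0, so r is not a codeword (an error is present).
Step 3: locate the error. For a single error e at position i, S_ℓ = v_i·e·α_i^ℓ, so α_err = S_1/S_0.
  S_0^{−1} = 6^{−1} = 2 (mod 11), so α_err = 8·2 = 16 ≡ 5 = α_5. Error position i = 5.
  Consistency check: S_2/S_1 = 7·7 = 49 ≡ 5 = α_err ✓ (single-error assumption holds).
Step 4: error magnitude e = S_0/v_5 = S_0·∏_{j≠5}(α_5 − α_j) = 6·4 = 24 ≡ 2 (mod 11).
Step 5: correct position 5: c_5 = r_5 − e = 0 − 2 ≡ 9 (mod 11). Hence c = [3, 0, 2, 4, 9].
  Check: interpolating c through the α_i gives m(x) = 10 + 2·x (degree < 2) with m(α_i) = c_i for every i, so c is indeed a codeword.


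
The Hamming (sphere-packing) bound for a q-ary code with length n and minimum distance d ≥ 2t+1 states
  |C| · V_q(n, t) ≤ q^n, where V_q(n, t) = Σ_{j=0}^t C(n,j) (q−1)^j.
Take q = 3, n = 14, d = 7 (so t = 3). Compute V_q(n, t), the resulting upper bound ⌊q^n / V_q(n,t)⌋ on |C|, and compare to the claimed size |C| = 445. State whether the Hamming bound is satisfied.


V_q(n, t) = 3305, q^n = 4782969, Hamming bound = 1447, |C| = 445 ≤ bound (satisfied).

Step 1: Compute V_q(n, t) = Σ_{j=0}^3 C(n, j) (q−1)^j.
  j = 0: C(14,0)·(2)^0 = 1·1 = 1.
  j = 1: C(14,1)·(2)^1 = 14·2 = 28.
  j = 2: C(14,2)·(2)^2 = 91·4 = 364.
  j = 3: C(14,3)·(2)^3 = 364·8 = 2912.
  V_q(n, t) = 1 + 28 + 364 + 2912 = 3305.
Step 2: q^n = 3^14 = 4782969.
Step 3: Hamming bound ⌊q^n / V_q(n,t)⌋ = ⌊4782969/3305⌋ = 1447.
Step 4: Compare |C| = 445 to 1447: satisfied.
The claimed |C| lies below the Hamming bound.


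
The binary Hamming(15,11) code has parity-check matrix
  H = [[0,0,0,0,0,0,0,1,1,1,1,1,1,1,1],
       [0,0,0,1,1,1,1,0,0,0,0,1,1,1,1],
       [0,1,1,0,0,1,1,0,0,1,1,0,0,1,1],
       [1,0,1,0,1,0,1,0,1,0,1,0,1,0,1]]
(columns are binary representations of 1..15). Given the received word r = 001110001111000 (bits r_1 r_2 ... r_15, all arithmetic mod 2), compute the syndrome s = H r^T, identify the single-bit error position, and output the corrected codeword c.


s = (0, 1, 1, 0)^T, error position = 6, corrected codeword c = 001111001111000

Compute s = H r^T mod 2 one row at a time:
  s_1 = 0 + 1 + 1 + 1 + 1 + 0 + 0 + 0 = 4 ≡ 0 (mod 2).
  s_2 = 1 + 1 + 0 + 0 + 1 + 0 + 0 + 0 = 3 ≡ 1 (mod 2).
  s_3 = 0 + 1 + 0 + 0 + 1 + 1 + 0 + 0 = 3 ≡ 1 (mod 2).
  s_4 = 0 + 1 + 1 + 0 + 1 + 1 + 0 + 0 = 4 ≡ 0 (mod 2).
s = (0, 1, 1, 0)^T — this equals column 6 of H (binary 0110), so error is at position 6.
Correct: flip bit 6 of r = 001110001111000 to get c = 001111001111000.


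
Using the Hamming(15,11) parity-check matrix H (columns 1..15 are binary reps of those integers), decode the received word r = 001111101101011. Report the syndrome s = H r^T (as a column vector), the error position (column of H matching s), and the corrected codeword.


s = (1, 1, 0, 1)^T, error position = 13, corrected codeword c = 001111101101111

Compute s = H r^T mod 2 one row at a time:
  s_1 = 0 + 1 + 1 + 0 + 1 + 0 + 1 + 1 = 5 ≡ 1 (mod 2).
  s_2 = 1 + 1 + 1 + 1 + 1 + 0 + 1 + 1 = 7 ≡ 1 (mod 2).
  s_3 = 0 + 1 + 1 + 1 + 1 + 0 + 1 + 1 = 6 ≡ 0 (mod 2).
  s_4 = 0 + 1 + 1 + 1 + 1 + 0 + 0 + 1 = 5 ≡ 1 (mod 2).
s = (1, 1, 0, 1)^T — this equals column 13 of H (binary 1101), so error is at position 13.
Correct: flip bit 13 of r = 001111101101011 to get c = 001111101101111.


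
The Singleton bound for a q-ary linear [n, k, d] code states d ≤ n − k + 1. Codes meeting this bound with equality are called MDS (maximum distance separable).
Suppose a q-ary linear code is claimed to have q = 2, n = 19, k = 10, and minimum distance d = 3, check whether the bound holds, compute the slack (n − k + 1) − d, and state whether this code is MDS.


Singleton RHS = n − k + 1 = 10, slack = 7, bound satisfied, not MDS.

Singleton bound: d ≤ n − k + 1.
Here n = 19, k = 10, so n − k + 1 = 10.
Given d = 3, check d ≤ 10: YES.
Slack = (n − k + 1) − d = 7.
The code is NOT MDS (slack = 7 > 0).
Description: the claimed parameters are [19, 10, 3]_2; such a code would be non-MDS.


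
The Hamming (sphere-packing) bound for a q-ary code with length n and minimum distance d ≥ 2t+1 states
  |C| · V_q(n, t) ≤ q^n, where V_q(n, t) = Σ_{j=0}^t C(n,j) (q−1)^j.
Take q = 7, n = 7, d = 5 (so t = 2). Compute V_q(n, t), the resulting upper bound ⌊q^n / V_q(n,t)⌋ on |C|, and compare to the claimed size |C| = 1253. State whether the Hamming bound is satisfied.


V_q(n, t) = 799, q^n = 823543, Hamming bound = 1030, |C| = 1253 > bound (violated).

Step 1: Compute V_q(n, t) = Σ_{j=0}^2 C(n, j) (q−1)^j.
  j = 0: C(7,0)·(6)^0 = 1·1 = 1.
  j = 1: C(7,1)·(6)^1 = 7·6 = 42.
  j = 2: C(7,2)·(6)^2 = 21·36 = 756.
  V_q(n, t) = 1 + 42 + 756 = 799.
Step 2: q^n = 7^7 = 823543.
Step 3: Hamming bound ⌊q^n / V_q(n,t)⌋ = ⌊823543/799⌋ = 1030.
Step 4: Compare |C| = 1253 to 1030: violated.
The claimed |C| lies above the Hamming bound, so no 7-ary code of length 7 with d ≥ 5 can have 1253 codewords.


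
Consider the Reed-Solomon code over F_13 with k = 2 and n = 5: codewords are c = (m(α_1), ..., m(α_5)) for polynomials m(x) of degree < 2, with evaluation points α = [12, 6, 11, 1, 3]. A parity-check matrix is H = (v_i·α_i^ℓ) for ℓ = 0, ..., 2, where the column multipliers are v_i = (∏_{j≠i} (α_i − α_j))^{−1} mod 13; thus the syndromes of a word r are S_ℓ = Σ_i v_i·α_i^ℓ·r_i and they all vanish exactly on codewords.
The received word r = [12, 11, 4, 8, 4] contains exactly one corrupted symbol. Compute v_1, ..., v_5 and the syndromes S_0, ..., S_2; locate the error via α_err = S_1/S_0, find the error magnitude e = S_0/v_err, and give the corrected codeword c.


S = (1, 11, 4), error at position 3, error magnitude e = 3, c = [12, 11, 1, 8, 4].

Step 1: column multipliers v_i = (∏_{j≠i}(α_i − α_j))^{−1} mod 13.
  i = 1 (α = 12): (12−6)(12−11)(12−1)(12−3) = 6·1·11·9 = 594 ≡ 9, so v_1 = 9^{−1} = 3 (mod 13).
  i = 2 (α = 6): (6−12)(6−11)(6−1)(6−3) = (−6)·(−5)·5·3 = 450 ≡ 8, so v_2 = 8^{−1} = 5 (mod 13).
  i = 3 (α = 11): (11−12)(11−6)(11−1)(11−3) = (−1)·5·10·8 = −400 ≡ 3, so v_3 = 3^{−1} = 9 (mod 13).
  i = 4 (α = 1): (1−12)(1−6)(1−11)(1−3) = (−11)·(−5)·(−10)·(−2) = 1100 ≡ 8, so v_4 = 8^{−1} = 5 (mod 13).
  i = 5 (α = 3): (3−12)(3−6)(3−11)(3−1) = (−9)·(−3)·(−8)·2 = −432 ≡ 10, so v_5 = 10^{−1} = 4 (mod 13).
  v = [3, 5, 9, 5, 4].
Step 2: syndromes of r = [12, 11, 4, 8, 4] (all sums mod 13).
  S_0 = Σ v_i r_i = 3·12 + 5·11 + 9·4 + 5·8 + 4·4 = 183 ≡ 1.
  S_1 = Σ v_i α_i r_i = 3·12·12 + 5·6·11 + 9·11·4 + 5·1·8 + 4·3·4 = 1246 ≡ 11.
  α_i^2 mod 13 = [1, 10, 4, 1, 9].
  S_2 = Σ v_i α_i^2 r_i = 3·1·12 + 5·10·11 + 9·4·4 + 5·1·8 + 4·9·4 = 914 ≡ 4.
  S = (1, 11, 4) ≠ 0, so r is not a codeword (an error is present).
Step 3: locate the error. For a single error e at position i, S_ℓ = v_i·e·α_i^ℓ, so α_err = S_1/S_0.
  S_0^{−1} = 1^{−1} = 1 (mod 13), so α_err = 11·1 = 11 ≡ 11 = α_3. Error position i = 3.
  Consistency check: S_2/S_1 = 4·6 = 24 ≡ 11 = α_err ✓ (single-error assumption holds).
Step 4: error magnitude e = S_0/v_3 = S_0·∏_{j≠3}(α_3 − α_j) = 1·3 = 3 ≡ 3 (mod 13).
Step 5: correct position 3: c_3 = r_3 − e = 4 − 3 ≡ 1 (mod 13). Hence c = [12, 11, 1, 8, 4].
  Check: interpolating c through the α_i gives m(x) = 10 + 11·x (degree < 2) with m(α_i) = c_i for every i, so c is indeed a codeword.


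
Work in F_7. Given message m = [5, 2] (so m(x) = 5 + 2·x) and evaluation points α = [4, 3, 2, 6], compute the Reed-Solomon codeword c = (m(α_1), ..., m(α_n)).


c = [6, 4, 2, 3]

Message polynomial: m(x) = 5 + 2·x (mod 7).
For each evaluation point α_i, compute m(α_i) mod 7:
  α_1 = 4: Horner steps 2 → 6, so m(4) = 6.
  α_2 = 3: Horner steps 2 → 4, so m(3) = 4.
  α_3 = 2: Horner steps 2 → 2, so m(2) = 2.
  α_4 = 6: Horner steps 2 → 3, so m(6) = 3.
Codeword c = [6, 4, 2, 3] ∈ F_7^4.


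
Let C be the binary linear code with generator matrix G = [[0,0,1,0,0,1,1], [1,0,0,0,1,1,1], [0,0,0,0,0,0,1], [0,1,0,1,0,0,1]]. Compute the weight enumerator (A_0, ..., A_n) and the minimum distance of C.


Weight distribution: A_0 = 1, A_1 = 1, A_2 = 2, A_3 = 4, A_4 = 3, A_5 = 3, A_6 = 2. Minimum distance d = 1.

Enumerate all 2^4 = 16 messages m ∈ F_2^4.
For each, compute codeword c = mG in F_2^7, then tally its weight.
  m = 0000 → c = 0000000, weight = 0.
  m = 1000 → c = 0010011, weight = 3.
  m = 0100 → c = 1000111, weight = 4.
  m = 1100 → c = 1010100, weight = 3.
  m = 0010 → c = 0000001, weight = 1.
  m = 1010 → c = 0010010, weight = 2.
  m = 0110 → c = 1000110, weight = 3.
  m = 1110 → c = 1010101, weight = 4.
  m = 0001 → c = 0101001, weight = 3.
  m = 1001 → c = 0111010, weight = 4.
  m = 0101 → c = 1101110, weight = 5.
  m = 1101 → c = 1111101, weight = 6.
  m = 0011 → c = 0101000, weight = 2.
  m = 1011 → c = 0111011, weight = 5.
  m = 0111 → c = 1101111, weight = 6.
  m = 1111 → c = 1111100, weight = 5.
Tally weights:
  weight 0: 1 codewords.
  weight 1: 1 codewords.
  weight 2: 2 codewords.
  weight 3: 4 codewords.
  weight 4: 3 codewords.
  weight 5: 3 codewords.
  weight 6: 2 codewords.
Minimum distance d = smallest w > 0 with A_w > 0 = 1.
Sanity: Σ A_w = 16 = 2^4 = 16 ✓.


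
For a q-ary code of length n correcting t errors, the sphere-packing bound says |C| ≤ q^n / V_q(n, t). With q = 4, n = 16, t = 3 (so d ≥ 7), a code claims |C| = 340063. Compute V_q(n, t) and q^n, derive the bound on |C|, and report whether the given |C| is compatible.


V_q(n, t) = 16249, q^n = 4294967296, Hamming bound = 264321, |C| = 340063 > bound (violated).

Step 1: Compute V_q(n, t) = Σ_{j=0}^3 C(n, j) (q−1)^j.
  j = 0: C(16,0)·(3)^0 = 1·1 = 1.
  j = 1: C(16,1)·(3)^1 = 16·3 = 48.
  j = 2: C(16,2)·(3)^2 = 120·9 = 1080.
  j = 3: C(16,3)·(3)^3 = 560·27 = 15120.
  V_q(n, t) = 1 + 48 + 1080 + 15120 = 16249.
Step 2: q^n = 4^16 = 4294967296.
Step 3: Hamming bound ⌊q^n / V_q(n,t)⌋ = ⌊4294967296/16249⌋ = 264321.
Step 4: Compare |C| = 340063 to 264321: violated.
The claimed |C| lies above the Hamming bound, so no 4-ary code of length 16 with d ≥ 7 can have 340063 codewords.


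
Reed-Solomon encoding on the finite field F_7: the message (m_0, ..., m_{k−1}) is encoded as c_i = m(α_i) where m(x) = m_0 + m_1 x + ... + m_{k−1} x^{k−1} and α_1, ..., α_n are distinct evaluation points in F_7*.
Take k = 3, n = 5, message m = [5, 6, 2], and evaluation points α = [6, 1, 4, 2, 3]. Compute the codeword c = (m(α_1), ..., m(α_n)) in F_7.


c = [1, 6, 5, 4, 6]

Message polynomial: m(x) = 5 + 6·x + 2·x^2 (mod 7).
For each evaluation point α_i, compute m(α_i) mod 7:
  α_1 = 6: Horner steps 2 → 4 → 1, so m(6) = 1.
  α_2 = 1: Horner steps 2 → 1 → 6, so m(1) = 6.
  α_3 = 4: Horner steps 2 → 0 → 5, so m(4) = 5.
  α_4 = 2: Horner steps 2 → 3 → 4, so m(2) = 4.
  α_5 = 3: Horner steps 2 → 5 → 6, so m(3) = 6.
Codeword c = [1, 6, 5, 4, 6] ∈ F_7^5.


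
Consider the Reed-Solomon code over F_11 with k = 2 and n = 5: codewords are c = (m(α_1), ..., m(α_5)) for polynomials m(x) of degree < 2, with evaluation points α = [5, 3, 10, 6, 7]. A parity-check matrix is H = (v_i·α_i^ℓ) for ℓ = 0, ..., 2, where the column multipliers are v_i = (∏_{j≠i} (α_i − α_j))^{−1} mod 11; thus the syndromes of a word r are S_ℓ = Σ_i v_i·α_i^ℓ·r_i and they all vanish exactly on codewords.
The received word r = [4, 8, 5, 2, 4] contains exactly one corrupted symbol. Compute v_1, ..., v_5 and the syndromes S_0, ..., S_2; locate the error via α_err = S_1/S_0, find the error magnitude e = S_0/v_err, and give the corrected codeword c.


S = (9, 8, 1), error at position 5, error magnitude e = 4, c = [4, 8, 5, 2, 0].

Step 1: column multipliers v_i = (∏_{j≠i}(α_i − α_j))^{−1} mod 11.
  i = 1 (α = 5): (5−3)(5−10)(5−6)(5−7) = 2·(−5)·(−1)·(−2) = −20 ≡ 2, so v_1 = 2^{−1} = 6 (mod 11).
  i = 2 (α = 3): (3−5)(3−10)(3−6)(3−7) = (−2)·(−7)·(−3)·(−4) = 168 ≡ 3, so v_2 = 3^{−1} = 4 (mod 11).
  i = 3 (α = 10): (10−5)(10−3)(10−6)(10−7) = 5·7·4·3 = 420 ≡ 2, so v_3 = 2^{−1} = 6 (mod 11).
  i = 4 (α = 6): (6−5)(6−3)(6−10)(6−7) = 1·3·(−4)·(−1) = 12 ≡ 1, so v_4 = 1^{−1} = 1 (mod 11).
  i = 5 (α = 7): (7−5)(7−3)(7−10)(7−6) = 2·4·(−3)·1 = −24 ≡ 9, so v_5 = 9^{−1} = 5 (mod 11).
  v = [6, 4, 6, 1, 5].
Step 2: syndromes of r = [4, 8, 5, 2, 4] (all sums mod 11).
  S_0 = Σ v_i r_i = 6·4 + 4·8 + 6·5 + 1·2 + 5·4 = 108 ≡ 9.
  S_1 = Σ v_i α_i r_i = 6·5·4 + 4·3·8 + 6·10·5 + 1·6·2 + 5·7·4 = 668 ≡ 8.
  α_i^2 mod 11 = [3, 9, 1, 3, 5].
  S_2 = Σ v_i α_i^2 r_i = 6·3·4 + 4·9·8 + 6·1·5 + 1·3·2 + 5·5·4 = 496 ≡ 1.
  S = (9, 8, 1) ≠ 0, so r is not a codeword (an error is present).
Step 3: locate the error. For a single error e at position i, S_ℓ = v_i·e·α_i^ℓ, so α_err = S_1/S_0.
  S_0^{−1} = 9^{−1} = 5 (mod 11), so α_err = 8·5 = 40 ≡ 7 = α_5. Error position i = 5.
  Consistency check: S_2/S_1 = 1·7 = 7 ≡ 7 = α_err ✓ (single-error assumption holds).
Step 4: error magnitude e = S_0/v_5 = S_0·∏_{j≠5}(α_5 − α_j) = 9·9 = 81 ≡ 4 (mod 11).
Step 5: correct position 5: c_5 = r_5 − e = 4 − 4 ≡ 0 (mod 11). Hence c = [4, 8, 5, 2, 0].
  Check: interpolating c through the α_i gives m(x) = 3 + 9·x (degree < 2) with m(α_i) = c_i for every i, so c is indeed a codeword.


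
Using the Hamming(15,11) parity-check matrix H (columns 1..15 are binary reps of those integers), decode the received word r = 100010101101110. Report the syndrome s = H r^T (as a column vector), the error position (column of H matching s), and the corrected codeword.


s = (1, 1, 1, 1)^T, error position = 15, corrected codeword c = 100010101101111

Compute s = H r^T mod 2 one row at a time:
  s_1 = 0 + 1 + 1 + 0 + 1 + 1 + 1 + 0 = 5 ≡ 1 (mod 2).
  s_2 = 0 + 1 + 0 + 1 + 1 + 1 + 1 + 0 = 5 ≡ 1 (mod 2).
  s_3 = 0 + 0 + 0 + 1 + 1 + 0 + 1 + 0 = 3 ≡ 1 (mod 2).
  s_4 = 1 + 0 + 1 + 1 + 1 + 0 + 1 + 0 = 5 ≡ 1 (mod 2).
s = (1, 1, 1, 1)^T — this equals column 15 of H (binary 1111), so error is at position 15.
Correct: flip bit 15 of r = 100010101101110 to get c = 100010101101111.


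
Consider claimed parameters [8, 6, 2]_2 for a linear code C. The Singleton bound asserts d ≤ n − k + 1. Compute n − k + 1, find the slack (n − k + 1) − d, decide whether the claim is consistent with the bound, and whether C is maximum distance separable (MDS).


Singleton RHS = n − k + 1 = 3, slack = 1, bound satisfied, not MDS.

Singleton bound: d ≤ n − k + 1.
Here n = 8, k = 6, so n − k + 1 = 3.
Given d = 2, check d ≤ 3: YES.
Slack = (n − k + 1) − d = 1.
The code is NOT MDS (slack = 1 > 0).
Description: the claimed parameters are [8, 6, 2]_2; such a code would be non-MDS.


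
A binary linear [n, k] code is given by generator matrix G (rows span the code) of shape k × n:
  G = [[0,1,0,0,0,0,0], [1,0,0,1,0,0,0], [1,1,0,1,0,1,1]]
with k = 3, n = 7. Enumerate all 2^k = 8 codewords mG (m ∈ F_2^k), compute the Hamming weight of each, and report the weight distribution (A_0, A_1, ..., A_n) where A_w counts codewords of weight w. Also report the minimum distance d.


Weight distribution: A_0 = 1, A_1 = 1, A_2 = 2, A_3 = 2, A_4 = 1, A_5 = 1. Minimum distance d = 1.

Enumerate all 2^3 = 8 messages m ∈ F_2^3.
For each, compute codeword c = mG in F_2^7, then tally its weight.
  m = 000 → c = 0000000, weight = 0.
  m = 100 → c = 0100000, weight = 1.
  m = 010 → c = 1001000, weight = 2.
  m = 110 → c = 1101000, weight = 3.
  m = 001 → c = 1101011, weight = 5.
  m = 101 → c = 1001011, weight = 4.
  m = 011 → c = 0100011, weight = 3.
  m = 111 → c = 0000011, weight = 2.
Tally weights:
  weight 0: 1 codewords.
  weight 1: 1 codewords.
  weight 2: 2 codewords.
  weight 3: 2 codewords.
  weight 4: 1 codewords.
  weight 5: 1 codewords.
Minimum distance d = smallest w > 0 with A_w > 0 = 1.
Sanity: Σ A_w = 8 = 2^3 = 8 ✓.


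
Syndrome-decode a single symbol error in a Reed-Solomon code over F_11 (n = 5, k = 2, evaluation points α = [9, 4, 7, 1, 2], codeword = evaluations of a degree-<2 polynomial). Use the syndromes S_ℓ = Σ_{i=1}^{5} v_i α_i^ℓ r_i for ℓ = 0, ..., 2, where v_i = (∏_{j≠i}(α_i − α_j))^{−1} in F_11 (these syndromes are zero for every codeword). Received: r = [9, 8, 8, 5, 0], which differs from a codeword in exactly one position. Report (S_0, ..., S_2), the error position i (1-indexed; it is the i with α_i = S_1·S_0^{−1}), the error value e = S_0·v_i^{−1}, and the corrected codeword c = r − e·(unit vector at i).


S = (9, 3, 1), error at position 2, error magnitude e = 7, c = [9, 1, 8, 5, 0].

Step 1: column multipliers v_i = (∏_{j≠i}(α_i − α_j))^{−1} mod 11.
  i = 1 (α = 9): (9−4)(9−7)(9−1)(9−2) = 5·2·8·7 = 560 ≡ 10, so v_1 = 10^{−1} = 10 (mod 11).
  i = 2 (α = 4): (4−9)(4−7)(4−1)(4−2) = (−5)·(−3)·3·2 = 90 ≡ 2, so v_2 = 2^{−1} = 6 (mod 11).
  i = 3 (α = 7): (7−9)(7−4)(7−1)(7−2) = (−2)·3·6·5 = −180 ≡ 7, so v_3 = 7^{−1} = 8 (mod 11).
  i = 4 (α = 1): (1−9)(1−4)(1−7)(1−2) = (−8)·(−3)·(−6)·(−1) = 144 ≡ 1, so v_4 = 1^{−1} = 1 (mod 11).
  i = 5 (α = 2): (2−9)(2−4)(2−7)(2−1) = (−7)·(−2)·(−5)·1 = −70 ≡ 7, so v_5 = 7^{−1} = 8 (mod 11).
  v = [10, 6, 8, 1, 8].
Step 2: syndromes of r = [9, 8, 8, 5, 0] (all sums mod 11).
  S_0 = Σ v_i r_i = 10·9 + 6·8 + 8·8 + 1·5 + 8·0 = 207 ≡ 9.
  S_1 = Σ v_i α_i r_i = 10·9·9 + 6·4·8 + 8·7·8 + 1·1·5 + 8·2·0 = 1455 ≡ 3.
  α_i^2 mod 11 = [4, 5, 5, 1, 4].
  S_2 = Σ v_i α_i^2 r_i = 10·4·9 + 6·5·8 + 8·5·8 + 1·1·5 + 8·4·0 = 925 ≡ 1.
  S = (9, 3, 1) ≠ 0, so r is not a codeword (an error is present).
Step 3: locate the error. For a single error e at position i, S_ℓ = v_i·e·α_i^ℓ, so α_err = S_1/S_0.
  S_0^{−1} = 9^{−1} = 5 (mod 11), so α_err = 3·5 = 15 ≡ 4 = α_2. Error position i = 2.
  Consistency check: S_2/S_1 = 1·4 = 4 ≡ 4 = α_err ✓ (single-error assumption holds).
Step 4: error magnitude e = S_0/v_2 = S_0·∏_{j≠2}(α_2 − α_j) = 9·2 = 18 ≡ 7 (mod 11).
Step 5: correct position 2: c_2 = r_2 − e = 8 − 7 ≡ 1 (mod 11). Hence c = [9, 1, 8, 5, 0].
  Check: interpolating c through the α_i gives m(x) = 10 + 6·x (degree < 2) with m(α_i) = c_i for every i, so c is indeed a codeword.


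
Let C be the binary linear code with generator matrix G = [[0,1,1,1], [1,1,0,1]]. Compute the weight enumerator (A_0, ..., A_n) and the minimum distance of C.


Weight distribution: A_0 = 1, A_2 = 1, A_3 = 2. Minimum distance d = 2.

Enumerate all 2^2 = 4 messages m ∈ F_2^2.
For each, compute codeword c = mG in F_2^4, then tally its weight.
  m = 00 → c = 0000, weight = 0.
  m = 10 → c = 0111, weight = 3.
  m = 01 → c = 1101, weight = 3.
  m = 11 → c = 1010, weight = 2.
Tally weights:
  weight 0: 1 codewords.
  weight 2: 1 codewords.
  weight 3: 2 codewords.
Minimum distance d = smallest w > 0 with A_w > 0 = 2.
Sanity: Σ A_w = 4 = 2^2 = 4 ✓.


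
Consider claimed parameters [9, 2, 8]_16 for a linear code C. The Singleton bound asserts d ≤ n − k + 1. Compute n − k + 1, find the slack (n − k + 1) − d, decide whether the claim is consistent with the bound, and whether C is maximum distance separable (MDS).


Singleton RHS = n − k + 1 = 8, slack = 0, bound satisfied, MDS.

Singleton bound: d ≤ n − k + 1.
Here n = 9, k = 2, so n − k + 1 = 8.
Given d = 8, check d ≤ 8: YES.
Slack = (n − k + 1) − d = 0.
The code is MDS (slack = 0).
Description: the claimed parameters are [9, 2, 8]_16; such a code would be MDS (meets Singleton bound).


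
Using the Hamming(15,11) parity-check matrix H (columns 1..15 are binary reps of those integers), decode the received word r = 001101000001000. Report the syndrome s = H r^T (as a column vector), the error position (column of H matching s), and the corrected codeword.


s = (1, 1, 0, 1)^T, error position = 13, corrected codeword c = 001101000001100

Compute s = H r^T mod 2 one row at a time:
  s_1 = 0 + 0 + 0 + 0 + 1 + 0 + 0 + 0 = 1 ≡ 1 (mod 2).
  s_2 = 1 + 0 + 1 + 0 + 1 + 0 + 0 + 0 = 3 ≡ 1 (mod 2).
  s_3 = 0 + 1 + 1 + 0 + 0 + 0 + 0 + 0 = 2 ≡ 0 (mod 2).
  s_4 = 0 + 1 + 0 + 0 + 0 + 0 + 0 + 0 = 1 ≡ 1 (mod 2).
s = (1, 1, 0, 1)^T — this equals column 13 of H (binary 1101), so error is at position 13.
Correct: flip bit 13 of r = 001101000001000 to get c = 001101000001100.


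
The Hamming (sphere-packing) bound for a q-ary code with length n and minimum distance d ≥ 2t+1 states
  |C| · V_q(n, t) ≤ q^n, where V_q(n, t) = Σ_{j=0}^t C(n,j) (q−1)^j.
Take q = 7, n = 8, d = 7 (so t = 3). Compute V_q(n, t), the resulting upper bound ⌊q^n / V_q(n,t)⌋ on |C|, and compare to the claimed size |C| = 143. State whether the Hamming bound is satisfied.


V_q(n, t) = 13153, q^n = 5764801, Hamming bound = 438, |C| = 143 ≤ bound (satisfied).

Step 1: Compute V_q(n, t) = Σ_{j=0}^3 C(n, j) (q−1)^j.
  j = 0: C(8,0)·(6)^0 = 1·1 = 1.
  j = 1: C(8,1)·(6)^1 = 8·6 = 48.
  j = 2: C(8,2)·(6)^2 = 28·36 = 1008.
  j = 3: C(8,3)·(6)^3 = 56·216 = 12096.
  V_q(n, t) = 1 + 48 + 1008 + 12096 = 13153.
Step 2: q^n = 7^8 = 5764801.
Step 3: Hamming bound ⌊q^n / V_q(n,t)⌋ = ⌊5764801/13153⌋ = 438.
Step 4: Compare |C| = 143 to 438: satisfied.
The claimed |C| lies below the Hamming bound.


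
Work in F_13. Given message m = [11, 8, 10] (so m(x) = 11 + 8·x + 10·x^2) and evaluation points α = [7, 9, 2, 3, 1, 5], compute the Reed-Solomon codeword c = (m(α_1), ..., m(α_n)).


c = [11, 9, 2, 8, 3, 2]

Message polynomial: m(x) = 11 + 8·x + 10·x^2 (mod 13).
For each evaluation point α_i, compute m(α_i) mod 13:
  α_1 = 7: Horner steps 10 → 0 → 11, so m(7) = 11.
  α_2 = 9: Horner steps 10 → 7 → 9, so m(9) = 9.
  α_3 = 2: Horner steps 10 → 2 → 2, so m(2) = 2.
  α_4 = 3: Horner steps 10 → 12 → 8, so m(3) = 8.
  α_5 = 1: Horner steps 10 → 5 → 3, so m(1) = 3.
  α_6 = 5: Horner steps 10 → 6 → 2, so m(5) = 2.
Codeword c = [11, 9, 2, 8, 3, 2] ∈ F_13^6.


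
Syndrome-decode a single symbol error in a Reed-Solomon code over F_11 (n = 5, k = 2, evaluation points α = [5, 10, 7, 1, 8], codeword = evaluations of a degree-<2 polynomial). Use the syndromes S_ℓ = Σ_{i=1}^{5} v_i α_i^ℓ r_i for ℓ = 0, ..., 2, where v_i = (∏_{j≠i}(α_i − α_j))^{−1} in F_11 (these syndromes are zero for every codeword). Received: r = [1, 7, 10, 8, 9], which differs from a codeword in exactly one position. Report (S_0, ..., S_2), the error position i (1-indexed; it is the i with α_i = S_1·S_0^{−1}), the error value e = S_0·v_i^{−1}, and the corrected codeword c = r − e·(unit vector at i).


S = (5, 5, 5), error at position 4, error magnitude e = 3, c = [1, 7, 10, 5, 9].

Step 1: column multipliers v_i = (∏_{j≠i}(α_i − α_j))^{−1} mod 11.
  i = 1 (α = 5): (5−10)(5−7)(5−1)(5−8) = (−5)·(−2)·4·(−3) = −120 ≡ 1, so v_1 = 1^{−1} = 1 (mod 11).
  i = 2 (α = 10): (10−5)(10−7)(10−1)(10−8) = 5·3·9·2 = 270 ≡ 6, so v_2 = 6^{−1} = 2 (mod 11).
  i = 3 (α = 7): (7−5)(7−10)(7−1)(7−8) = 2·(−3)·6·(−1) = 36 ≡ 3, so v_3 = 3^{−1} = 4 (mod 11).
  i = 4 (α = 1): (1−5)(1−10)(1−7)(1−8) = (−4)·(−9)·(−6)·(−7) = 1512 ≡ 5, so v_4 = 5^{−1} = 9 (mod 11).
  i = 5 (α = 8): (8−5)(8−10)(8−7)(8−1) = 3·(−2)·1·7 = −42 ≡ 2, so v_5 = 2^{−1} = 6 (mod 11).
  v = [1, 2, 4, 9, 6].
Step 2: syndromes of r = [1, 7, 10, 8, 9] (all sums mod 11).
  S_0 = Σ v_i r_i = 1·1 + 2·7 + 4·10 + 9·8 + 6·9 = 181 ≡ 5.
  S_1 = Σ v_i α_i r_i = 1·5·1 + 2·10·7 + 4·7·10 + 9·1·8 + 6·8·9 = 929 ≡ 5.
  α_i^2 mod 11 = [3, 1, 5, 1, 9].
  S_2 = Σ v_i α_i^2 r_i = 1·3·1 + 2·1·7 + 4·5·10 + 9·1·8 + 6·9·9 = 775 ≡ 5.
  S = (5, 5, 5) ≠ 0, so r is not a codeword (an error is present).
Step 3: locate the error. For a single error e at position i, S_ℓ = v_i·e·α_i^ℓ, so α_err = S_1/S_0.
  S_0^{−1} = 5^{−1} = 9 (mod 11), so α_err = 5·9 = 45 ≡ 1 = α_4. Error position i = 4.
  Consistency check: S_2/S_1 = 5·9 = 45 ≡ 1 = α_err ✓ (single-error assumption holds).
Step 4: error magnitude e = S_0/v_4 = S_0·∏_{j≠4}(α_4 − α_j) = 5·5 = 25 ≡ 3 (mod 11).
Step 5: correct position 4: c_4 = r_4 − e = 8 − 3 ≡ 5 (mod 11). Hence c = [1, 7, 10, 5, 9].
  Check: interpolating c through the α_i gives m(x) = 6 + 10·x (degree < 2) with m(α_i) = c_i for every i, so c is indeed a codeword.


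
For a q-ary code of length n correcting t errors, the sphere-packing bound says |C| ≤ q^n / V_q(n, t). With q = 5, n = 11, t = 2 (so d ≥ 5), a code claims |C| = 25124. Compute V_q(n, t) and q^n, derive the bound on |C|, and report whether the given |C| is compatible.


V_q(n, t) = 925, q^n = 48828125, Hamming bound = 52787, |C| = 25124 ≤ bound (satisfied).

Step 1: Compute V_q(n, t) = Σ_{j=0}^2 C(n, j) (q−1)^j.
  j = 0: C(11,0)·(4)^0 = 1·1 = 1.
  j = 1: C(11,1)·(4)^1 = 11·4 = 44.
  j = 2: C(11,2)·(4)^2 = 55·16 = 880.
  V_q(n, t) = 1 + 44 + 880 = 925.
Step 2: q^n = 5^11 = 48828125.
Step 3: Hamming bound ⌊q^n / V_q(n,t)⌋ = ⌊48828125/925⌋ = 52787.
Step 4: Compare |C| = 25124 to 52787: satisfied.
The claimed |C| lies below the Hamming bound.


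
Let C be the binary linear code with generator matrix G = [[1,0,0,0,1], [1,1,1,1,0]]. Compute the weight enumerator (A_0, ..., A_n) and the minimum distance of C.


Weight distribution: A_0 = 1, A_2 = 1, A_4 = 2. Minimum distance d = 2.

Enumerate all 2^2 = 4 messages m ∈ F_2^2.
For each, compute codeword c = mG in F_2^5, then tally its weight.
  m = 00 → c = 00000, weight = 0.
  m = 10 → c = 10001, weight = 2.
  m = 01 → c = 11110, weight = 4.
  m = 11 → c = 01111, weight = 4.
Tally weights:
  weight 0: 1 codewords.
  weight 2: 1 codewords.
  weight 4: 2 codewords.
Minimum distance d = smallest w > 0 with A_w > 0 = 2.
Sanity: Σ A_w = 4 = 2^2 = 4 ✓.


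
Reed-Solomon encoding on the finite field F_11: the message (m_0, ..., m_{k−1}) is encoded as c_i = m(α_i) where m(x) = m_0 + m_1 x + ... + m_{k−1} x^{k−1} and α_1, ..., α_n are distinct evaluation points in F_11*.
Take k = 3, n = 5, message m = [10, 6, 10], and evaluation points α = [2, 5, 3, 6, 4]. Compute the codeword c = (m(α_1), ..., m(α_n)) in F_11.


c = [7, 4, 8, 10, 7]

Message polynomial: m(x) = 10 + 6·x + 10·x^2 (mod 11).
For each evaluation point α_i, compute m(α_i) mod 11:
  α_1 = 2: Horner steps 10 → 4 → 7, so m(2) = 7.
  α_2 = 5: Horner steps 10 → 1 → 4, so m(5) = 4.
  α_3 = 3: Horner steps 10 → 3 → 8, so m(3) = 8.
  α_4 = 6: Horner steps 10 → 0 → 10, so m(6) = 10.
  α_5 = 4: Horner steps 10 → 2 → 7, so m(4) = 7.
Codeword c = [7, 4, 8, 10, 7] ∈ F_11^5.


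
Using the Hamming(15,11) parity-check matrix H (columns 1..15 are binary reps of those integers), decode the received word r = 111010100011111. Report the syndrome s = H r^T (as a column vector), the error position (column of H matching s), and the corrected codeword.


s = (1, 0, 0, 1)^T, error position = 9, corrected codeword c = 111010101011111

Compute s = H r^T mod 2 one row at a time:
  s_1 = 0 + 0 + 0 + 1 + 1 + 1 + 1 + 1 = 5 ≡ 1 (mod 2).
  s_2 = 0 + 1 + 0 + 1 + 1 + 1 + 1 + 1 = 6 ≡ 0 (mod 2).
  s_3 = 1 + 1 + 0 + 1 + 0 + 1 + 1 + 1 = 6 ≡ 0 (mod 2).
  s_4 = 1 + 1 + 1 + 1 + 0 + 1 + 1 + 1 = 7 ≡ 1 (mod 2).
s = (1, 0, 0, 1)^T — this equals column 9 of H (binary 1001), so error is at position 9.
Correct: flip bit 9 of r = 111010100011111 to get c = 111010101011111.


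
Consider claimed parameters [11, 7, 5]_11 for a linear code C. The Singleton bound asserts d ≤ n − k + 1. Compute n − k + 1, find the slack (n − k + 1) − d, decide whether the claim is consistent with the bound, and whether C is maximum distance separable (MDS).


Singleton RHS = n − k + 1 = 5, slack = 0, bound satisfied, MDS.

Singleton bound: d ≤ n − k + 1.
Here n = 11, k = 7, so n − k + 1 = 5.
Given d = 5, check d ≤ 5: YES.
Slack = (n − k + 1) − d = 0.
The code is MDS (slack = 0).
Description: the claimed parameters are [11, 7, 5]_11; such a code would be MDS (meets Singleton bound).


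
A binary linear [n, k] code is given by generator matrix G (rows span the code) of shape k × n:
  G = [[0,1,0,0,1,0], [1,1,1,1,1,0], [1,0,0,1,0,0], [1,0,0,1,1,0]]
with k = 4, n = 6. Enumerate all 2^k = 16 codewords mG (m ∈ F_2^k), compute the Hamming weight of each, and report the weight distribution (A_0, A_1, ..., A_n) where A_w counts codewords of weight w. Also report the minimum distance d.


Weight distribution: A_0 = 1, A_1 = 3, A_2 = 4, A_3 = 4, A_4 = 3, A_5 = 1. Minimum distance d = 1.

Enumerate all 2^4 = 16 messages m ∈ F_2^4.
For each, compute codeword c = mG in F_2^6, then tally its weight.
  m = 0000 → c = 000000, weight = 0.
  m = 1000 → c = 010010, weight = 2.
  m = 0100 → c = 111110, weight = 5.
  m = 1100 → c = 101100, weight = 3.
  m = 0010 → c = 100100, weight = 2.
  m = 1010 → c = 110110, weight = 4.
  m = 0110 → c = 011010, weight = 3.
  m = 1110 → c = 001000, weight = 1.
  m = 0001 → c = 100110, weight = 3.
  m = 1001 → c = 110100, weight = 3.
  m = 0101 → c = 011000, weight = 2.
  m = 1101 → c = 001010, weight = 2.
  m = 0011 → c = 000010, weight = 1.
  m = 1011 → c = 010000, weight = 1.
  m = 0111 → c = 111100, weight = 4.
  m = 1111 → c = 101110, weight = 4.
Tally weights:
  weight 0: 1 codewords.
  weight 1: 3 codewords.
  weight 2: 4 codewords.
  weight 3: 4 codewords.
  weight 4: 3 codewords.
  weight 5: 1 codewords.
Minimum distance d = smallest w > 0 with A_w > 0 = 1.
Sanity: Σ A_w = 16 = 2^4 = 16 ✓.


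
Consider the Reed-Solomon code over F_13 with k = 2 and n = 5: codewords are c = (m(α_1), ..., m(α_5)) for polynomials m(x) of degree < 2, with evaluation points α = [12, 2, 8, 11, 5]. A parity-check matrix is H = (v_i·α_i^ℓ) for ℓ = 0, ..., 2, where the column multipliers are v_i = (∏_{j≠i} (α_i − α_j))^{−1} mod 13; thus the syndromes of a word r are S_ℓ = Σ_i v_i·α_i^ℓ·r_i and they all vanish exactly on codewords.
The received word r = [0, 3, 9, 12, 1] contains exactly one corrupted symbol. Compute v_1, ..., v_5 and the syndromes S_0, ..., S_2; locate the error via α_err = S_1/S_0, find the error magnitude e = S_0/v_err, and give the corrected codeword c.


S = (5, 12, 8), error at position 5, error magnitude e = 8, c = [0, 3, 9, 12, 6].

Step 1: column multipliers v_i = (∏_{j≠i}(α_i − α_j))^{−1} mod 13.
  i = 1 (α = 12): (12−2)(12−8)(12−11)(12−5) = 10·4·1·7 = 280 ≡ 7, so v_1 = 7^{−1} = 2 (mod 13).
  i = 2 (α = 2): (2−12)(2−8)(2−11)(2−5) = (−10)·(−6)·(−9)·(−3) = 1620 ≡ 8, so v_2 = 8^{−1} = 5 (mod 13).
  i = 3 (α = 8): (8−12)(8−2)(8−11)(8−5) = (−4)·6·(−3)·3 = 216 ≡ 8, so v_3 = 8^{−1} = 5 (mod 13).
  i = 4 (α = 11): (11−12)(11−2)(11−8)(11−5) = (−1)·9·3·6 = −162 ≡ 7, so v_4 = 7^{−1} = 2 (mod 13).
  i = 5 (α = 5): (5−12)(5−2)(5−8)(5−11) = (−7)·3·(−3)·(−6) = −378 ≡ 12, so v_5 = 12^{−1} = 12 (mod 13).
  v = [2, 5, 5, 2, 12].
Step 2: syndromes of r = [0, 3, 9, 12, 1] (all sums mod 13).
  S_0 = Σ v_i r_i = 2·0 + 5·3 + 5·9 + 2·12 + 12·1 = 96 ≡ 5.
  S_1 = Σ v_i α_i r_i = 2·12·0 + 5·2·3 + 5·8·9 + 2·11·12 + 12·5·1 = 714 ≡ 12.
  α_i^2 mod 13 = [1, 4, 12, 4, 12].
  S_2 = Σ v_i α_i^2 r_i = 2·1·0 + 5·4·3 + 5·12·9 + 2·4·12 + 12·12·1 = 840 ≡ 8.
  S = (5, 12, 8) ≠ 0, so r is not a codeword (an error is present).
Step 3: locate the error. For a single error e at position i, S_ℓ = v_i·e·α_i^ℓ, so α_err = S_1/S_0.
  S_0^{−1} = 5^{−1} = 8 (mod 13), so α_err = 12·8 = 96 ≡ 5 = α_5. Error position i = 5.
  Consistency check: S_2/S_1 = 8·12 = 96 ≡ 5 = α_err ✓ (single-error assumption holds).
Step 4: error magnitude e = S_0/v_5 = S_0·∏_{j≠5}(α_5 − α_j) = 5·12 = 60 ≡ 8 (mod 13).
Step 5: correct position 5: c_5 = r_5 − e = 1 − 8 ≡ 6 (mod 13). Hence c = [0, 3, 9, 12, 6].
  Check: interpolating c through the α_i gives m(x) = 1 + 1·x (degree < 2) with m(α_i) = c_i for every i, so c is indeed a codeword.
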